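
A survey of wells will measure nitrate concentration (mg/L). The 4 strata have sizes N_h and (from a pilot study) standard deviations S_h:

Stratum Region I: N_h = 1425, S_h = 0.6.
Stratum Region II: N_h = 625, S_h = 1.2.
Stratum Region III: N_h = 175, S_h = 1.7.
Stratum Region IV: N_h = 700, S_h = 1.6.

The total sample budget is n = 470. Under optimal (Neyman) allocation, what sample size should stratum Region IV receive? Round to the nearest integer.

174

Neyman allocation: n_h = n · N_h S_h / Σ N_i S_i, with n = 470.
  stratum Region I: N_h·S_h = 1425·0.6 = 855.00
  stratum Region II: N_h·S_h = 625·1.2 = 750.00
  stratum Region III: N_h·S_h = 175·1.7 = 297.50
  stratum Region IV: N_h·S_h = 700·1.6 = 1120.00
Σ N_h S_h = 3022.50
n for stratum Region IV = 470·1120.00/3022.50 = 174.160 → 174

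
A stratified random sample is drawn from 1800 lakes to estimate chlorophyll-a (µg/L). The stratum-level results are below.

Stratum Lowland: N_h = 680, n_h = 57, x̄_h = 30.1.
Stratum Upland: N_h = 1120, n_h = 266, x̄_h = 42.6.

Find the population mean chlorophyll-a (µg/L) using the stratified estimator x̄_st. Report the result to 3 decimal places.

N = Σ N_h = 1800. Stratum weights W_h = N_h/N.
x̄_st = (680·30.1 + 1120·42.6) / 1800 = 37.87778

x̄_st ≈ 37.878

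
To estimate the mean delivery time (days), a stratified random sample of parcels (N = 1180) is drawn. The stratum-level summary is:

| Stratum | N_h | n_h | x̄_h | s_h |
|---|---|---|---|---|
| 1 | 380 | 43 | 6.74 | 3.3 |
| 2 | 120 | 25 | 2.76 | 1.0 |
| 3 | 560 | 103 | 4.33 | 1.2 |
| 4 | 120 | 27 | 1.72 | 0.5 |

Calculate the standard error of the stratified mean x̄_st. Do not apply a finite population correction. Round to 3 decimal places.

SE(x̄_st) ≈ 0.173

V̂(x̄_st) = Σ W_h² s_h²/n_h, with W_h = N_h/N and N = 1180:
  stratum 1: (380/1180)²·3.3²/43 = 0.0262641
  stratum 2: (120/1180)²·1.0²/25 = 0.000413674
  stratum 3: (560/1180)²·1.2²/103 = 0.00314874
  stratum 4: (120/1180)²·0.5²/27 = 9.57579e-05
V̂(x̄_st) = 0.0299223
SE(x̄_st) = √0.0299223 = 0.172981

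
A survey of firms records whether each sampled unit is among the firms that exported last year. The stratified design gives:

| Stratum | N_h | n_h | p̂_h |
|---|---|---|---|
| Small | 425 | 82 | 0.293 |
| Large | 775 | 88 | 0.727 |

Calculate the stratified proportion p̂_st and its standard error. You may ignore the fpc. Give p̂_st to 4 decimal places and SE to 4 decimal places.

N = 1200; stratum weights W_h = N_h/N.
p̂_st = Σ W_h p̂_h = (425·0.293 + 775·0.727)/1200 = 0.57329
V̂(p̂_st) = Σ W_h² p̂_h(1−p̂_h)/(n_h−1):
  stratum Small: (425/1200)²·0.293·0.707/81 = 0.000320787
  stratum Large: (775/1200)²·0.727·0.273/87 = 0.000951522
V̂(p̂_st) = 0.00127231; SE = √V̂ = 0.0356694

p̂_st ≈ 0.5733, SE ≈ 0.0357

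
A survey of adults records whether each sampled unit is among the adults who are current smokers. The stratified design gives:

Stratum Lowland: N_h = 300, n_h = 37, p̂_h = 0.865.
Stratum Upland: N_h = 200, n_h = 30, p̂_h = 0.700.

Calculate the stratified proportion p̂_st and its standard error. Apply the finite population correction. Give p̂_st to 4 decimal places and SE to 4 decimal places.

N = 500; stratum weights W_h = N_h/N.
p̂_st = Σ W_h p̂_h = (300·0.865 + 200·0.700)/500 = 0.79900
V̂(p̂_st) = Σ W_h² (1 − n_h/N_h) p̂_h(1−p̂_h)/(n_h−1):
  stratum Lowland: (300/500)²·(1 − 37/300)·0.865·0.135/36 = 0.00102373
  stratum Upland: (200/500)²·(1 − 30/200)·0.700·0.300/29 = 0.000984828
V̂(p̂_st) = 0.00200856; SE = √V̂ = 0.0448169

p̂_st ≈ 0.7990, SE ≈ 0.0448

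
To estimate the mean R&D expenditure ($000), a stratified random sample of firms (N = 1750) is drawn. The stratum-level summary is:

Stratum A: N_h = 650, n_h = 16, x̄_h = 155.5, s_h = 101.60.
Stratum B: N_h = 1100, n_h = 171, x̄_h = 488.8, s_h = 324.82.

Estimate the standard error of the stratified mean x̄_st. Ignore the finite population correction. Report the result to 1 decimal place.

SE(x̄_st) ≈ 18.2

V̂(x̄_st) = Σ W_h² s_h²/n_h, with W_h = N_h/N and N = 1750:
  stratum A: (650/1750)²·101.60²/16 = 89.0057
  stratum B: (1100/1750)²·324.82²/171 = 243.78
V̂(x̄_st) = 332.786
SE(x̄_st) = √332.786 = 18.2424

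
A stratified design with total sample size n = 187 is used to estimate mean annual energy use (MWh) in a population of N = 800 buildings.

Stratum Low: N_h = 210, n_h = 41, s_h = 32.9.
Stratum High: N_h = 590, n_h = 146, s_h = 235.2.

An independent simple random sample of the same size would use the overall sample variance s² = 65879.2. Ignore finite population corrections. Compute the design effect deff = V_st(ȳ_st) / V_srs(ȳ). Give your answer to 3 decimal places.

deff ≈ 0.590

V̂(ȳ_st) = Σ W_h² s_h²/n_h, with W_h = N_h/N and N = 800:
  stratum Low: (210/800)²·32.9²/41 = 1.81914
  stratum High: (590/800)²·235.2²/146 = 206.085
V_st = 207.904
V_srs = s²/n = 65879.2/187 = 352.295
deff = V_st / V_srs = 207.904/352.295 = 0.5901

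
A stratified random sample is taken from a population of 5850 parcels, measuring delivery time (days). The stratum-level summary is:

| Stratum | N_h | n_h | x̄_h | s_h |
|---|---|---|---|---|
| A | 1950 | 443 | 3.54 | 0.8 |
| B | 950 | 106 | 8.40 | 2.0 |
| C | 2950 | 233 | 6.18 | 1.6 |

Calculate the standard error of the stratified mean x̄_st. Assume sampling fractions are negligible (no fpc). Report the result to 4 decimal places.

SE(x̄_st) ≈ 0.0628

V̂(x̄_st) = Σ W_h² s_h²/n_h, with W_h = N_h/N and N = 5850:
  stratum A: (1950/5850)²·0.8²/443 = 0.000160522
  stratum B: (950/5850)²·2.0²/106 = 0.000995152
  stratum C: (2950/5850)²·1.6²/233 = 0.00279394
V̂(x̄_st) = 0.00394961
SE(x̄_st) = √0.00394961 = 0.0628459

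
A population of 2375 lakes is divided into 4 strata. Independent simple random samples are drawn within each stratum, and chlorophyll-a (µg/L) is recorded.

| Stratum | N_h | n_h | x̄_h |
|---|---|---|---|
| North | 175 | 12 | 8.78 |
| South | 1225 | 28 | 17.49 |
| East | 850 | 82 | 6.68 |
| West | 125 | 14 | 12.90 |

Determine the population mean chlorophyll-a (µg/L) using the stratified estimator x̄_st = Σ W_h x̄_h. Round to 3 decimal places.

N = Σ N_h = 2375. Stratum weights W_h = N_h/N.
x̄_st = (175·8.78 + 1225·17.49 + 850·6.68 + 125·12.90) / 2375 = 12.73779

x̄_st ≈ 12.738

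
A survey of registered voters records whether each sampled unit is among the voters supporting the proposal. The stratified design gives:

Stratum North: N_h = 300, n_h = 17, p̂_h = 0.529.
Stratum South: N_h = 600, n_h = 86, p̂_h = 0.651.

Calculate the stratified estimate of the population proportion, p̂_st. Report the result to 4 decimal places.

N = 900; stratum weights W_h = N_h/N.
p̂_st = Σ W_h p̂_h = (300·0.529 + 600·0.651)/900 = 0.61033

p̂_st ≈ 0.6103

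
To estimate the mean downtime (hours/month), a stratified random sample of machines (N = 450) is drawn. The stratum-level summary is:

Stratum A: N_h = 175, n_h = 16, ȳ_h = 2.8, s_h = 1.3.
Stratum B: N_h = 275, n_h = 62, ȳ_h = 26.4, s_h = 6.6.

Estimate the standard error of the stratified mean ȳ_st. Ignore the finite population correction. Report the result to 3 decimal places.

V̂(ȳ_st) = Σ W_h² s_h²/n_h, with W_h = N_h/N and N = 450:
  stratum A: (175/450)²·1.3²/16 = 0.0159742
  stratum B: (275/450)²·6.6²/62 = 0.262384
V̂(ȳ_st) = 0.278358
SE(ȳ_st) = √0.278358 = 0.527596

SE(ȳ_st) ≈ 0.528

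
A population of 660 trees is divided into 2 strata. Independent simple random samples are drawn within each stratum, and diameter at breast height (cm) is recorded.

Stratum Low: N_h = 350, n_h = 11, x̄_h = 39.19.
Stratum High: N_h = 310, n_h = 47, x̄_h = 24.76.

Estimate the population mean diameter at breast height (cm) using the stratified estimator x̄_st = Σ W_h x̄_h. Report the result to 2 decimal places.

x̄_st ≈ 32.41

N = Σ N_h = 660. Stratum weights W_h = N_h/N.
x̄_st = (350·39.19 + 310·24.76) / 660 = 32.4123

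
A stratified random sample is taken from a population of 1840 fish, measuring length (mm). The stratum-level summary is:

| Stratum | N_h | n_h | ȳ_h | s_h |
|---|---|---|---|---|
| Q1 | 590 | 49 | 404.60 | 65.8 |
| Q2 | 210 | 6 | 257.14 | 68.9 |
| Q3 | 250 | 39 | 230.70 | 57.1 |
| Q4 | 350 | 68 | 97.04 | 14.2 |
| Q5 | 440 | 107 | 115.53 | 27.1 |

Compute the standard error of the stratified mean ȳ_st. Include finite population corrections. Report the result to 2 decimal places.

SE(ȳ_st) ≈ 4.48

V̂(ȳ_st) = Σ W_h² (1 − n_h/N_h) s_h²/n_h, with W_h = N_h/N and N = 1840:
  stratum Q1: (590/1840)²·(1 − 49/590)·65.8²/49 = 8.33047
  stratum Q2: (210/1840)²·(1 − 6/210)·68.9²/6 = 10.0115
  stratum Q3: (250/1840)²·(1 − 39/250)·57.1²/39 = 1.30255
  stratum Q4: (350/1840)²·(1 − 68/350)·14.2²/68 = 0.0864469
  stratum Q5: (440/1840)²·(1 − 107/440)·27.1²/107 = 0.297041
V̂(ȳ_st) = 20.028
SE(ȳ_st) = √20.028 = 4.47527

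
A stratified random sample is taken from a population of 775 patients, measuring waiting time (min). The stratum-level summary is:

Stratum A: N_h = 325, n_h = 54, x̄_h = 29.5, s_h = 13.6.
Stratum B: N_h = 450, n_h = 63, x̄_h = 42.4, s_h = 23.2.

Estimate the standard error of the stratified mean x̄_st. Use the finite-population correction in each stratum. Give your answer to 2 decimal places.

V̂(x̄_st) = Σ W_h² (1 − n_h/N_h) s_h²/n_h, with W_h = N_h/N and N = 775:
  stratum A: (325/775)²·(1 − 54/325)·13.6²/54 = 0.502265
  stratum B: (450/775)²·(1 − 63/450)·23.2²/63 = 2.47717
V̂(x̄_st) = 2.97943
SE(x̄_st) = √2.97943 = 1.7261

SE(x̄_st) ≈ 1.73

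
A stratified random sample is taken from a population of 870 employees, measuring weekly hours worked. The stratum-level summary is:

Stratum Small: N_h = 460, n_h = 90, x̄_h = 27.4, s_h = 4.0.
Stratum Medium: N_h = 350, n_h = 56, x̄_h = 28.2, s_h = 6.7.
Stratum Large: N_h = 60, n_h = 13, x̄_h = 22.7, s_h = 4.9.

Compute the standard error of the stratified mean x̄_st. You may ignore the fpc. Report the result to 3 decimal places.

V̂(x̄_st) = Σ W_h² s_h²/n_h, with W_h = N_h/N and N = 870:
  stratum Small: (460/870)²·4.0²/90 = 0.0496998
  stratum Medium: (350/870)²·6.7²/56 = 0.129736
  stratum Large: (60/870)²·4.9²/13 = 0.00878441
V̂(x̄_st) = 0.18822
SE(x̄_st) = √0.18822 = 0.433843

SE(x̄_st) ≈ 0.434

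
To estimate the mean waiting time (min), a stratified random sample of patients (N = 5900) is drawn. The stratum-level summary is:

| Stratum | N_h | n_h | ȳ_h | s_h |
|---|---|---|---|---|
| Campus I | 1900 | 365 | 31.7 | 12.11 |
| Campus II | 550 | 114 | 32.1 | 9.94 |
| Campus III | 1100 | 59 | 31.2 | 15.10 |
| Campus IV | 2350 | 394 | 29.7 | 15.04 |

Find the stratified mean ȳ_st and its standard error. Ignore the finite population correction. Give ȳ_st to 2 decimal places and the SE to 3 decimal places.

ȳ_st ≈ 30.85, SE ≈ 0.524

ȳ_st = Σ W_h ȳ_h = (1900·31.7 + 550·32.1 + 1100·31.2 + 2350·29.7)/5900 = 30.84746
V̂(ȳ_st) = Σ W_h² s_h²/n_h, with W_h = N_h/N and N = 5900:
  stratum Campus I: (1900/5900)²·12.11²/365 = 0.0416676
  stratum Campus II: (550/5900)²·9.94²/114 = 0.00753164
  stratum Campus III: (1100/5900)²·15.10²/59 = 0.134333
  stratum Campus IV: (2350/5900)²·15.04²/394 = 0.0910817
V̂(ȳ_st) = 0.274614
SE(ȳ_st) = √0.274614 = 0.524036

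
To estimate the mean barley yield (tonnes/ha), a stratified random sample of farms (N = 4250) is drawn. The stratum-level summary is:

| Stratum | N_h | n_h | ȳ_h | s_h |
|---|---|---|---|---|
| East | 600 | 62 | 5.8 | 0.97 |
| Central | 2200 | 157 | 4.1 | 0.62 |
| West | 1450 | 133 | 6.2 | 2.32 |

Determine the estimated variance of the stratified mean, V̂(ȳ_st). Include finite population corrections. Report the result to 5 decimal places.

V̂(ȳ_st) = Σ W_h² (1 − n_h/N_h) s_h²/n_h, with W_h = N_h/N and N = 4250:
  stratum East: (600/4250)²·(1 − 62/600)·0.97²/62 = 0.000271211
  stratum Central: (2200/4250)²·(1 − 157/2200)·0.62²/157 = 0.000609252
  stratum West: (1450/4250)²·(1 − 133/1450)·2.32²/133 = 0.00427859
V̂(ȳ_st) = 0.00515905

V̂(ȳ_st) ≈ 0.00516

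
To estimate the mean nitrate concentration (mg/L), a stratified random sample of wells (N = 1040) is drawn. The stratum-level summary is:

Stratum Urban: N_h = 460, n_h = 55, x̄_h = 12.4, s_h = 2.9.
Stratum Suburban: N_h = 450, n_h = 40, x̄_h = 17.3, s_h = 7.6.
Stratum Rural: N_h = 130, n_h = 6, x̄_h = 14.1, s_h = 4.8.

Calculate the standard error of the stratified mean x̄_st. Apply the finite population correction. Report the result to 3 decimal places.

SE(x̄_st) ≈ 0.574

V̂(x̄_st) = Σ W_h² (1 − n_h/N_h) s_h²/n_h, with W_h = N_h/N and N = 1040:
  stratum Urban: (460/1040)²·(1 − 55/460)·2.9²/55 = 0.0263378
  stratum Suburban: (450/1040)²·(1 − 40/450)·7.6²/40 = 0.246318
  stratum Rural: (130/1040)²·(1 − 6/130)·4.8²/6 = 0.0572308
V̂(x̄_st) = 0.329887
SE(x̄_st) = √0.329887 = 0.574358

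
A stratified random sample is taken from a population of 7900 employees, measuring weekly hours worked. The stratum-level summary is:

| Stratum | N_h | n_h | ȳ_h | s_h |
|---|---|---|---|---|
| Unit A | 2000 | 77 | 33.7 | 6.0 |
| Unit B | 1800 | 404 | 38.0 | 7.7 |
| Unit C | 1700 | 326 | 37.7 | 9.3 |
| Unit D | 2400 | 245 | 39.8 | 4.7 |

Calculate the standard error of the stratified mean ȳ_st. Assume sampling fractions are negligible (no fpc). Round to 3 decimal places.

V̂(ȳ_st) = Σ W_h² s_h²/n_h, with W_h = N_h/N and N = 7900:
  stratum Unit A: (2000/7900)²·6.0²/77 = 0.0299652
  stratum Unit B: (1800/7900)²·7.7²/404 = 0.00761888
  stratum Unit C: (1700/7900)²·9.3²/326 = 0.0122855
  stratum Unit D: (2400/7900)²·4.7²/245 = 0.00832143
V̂(ȳ_st) = 0.058191
SE(ȳ_st) = √0.058191 = 0.241228

SE(ȳ_st) ≈ 0.241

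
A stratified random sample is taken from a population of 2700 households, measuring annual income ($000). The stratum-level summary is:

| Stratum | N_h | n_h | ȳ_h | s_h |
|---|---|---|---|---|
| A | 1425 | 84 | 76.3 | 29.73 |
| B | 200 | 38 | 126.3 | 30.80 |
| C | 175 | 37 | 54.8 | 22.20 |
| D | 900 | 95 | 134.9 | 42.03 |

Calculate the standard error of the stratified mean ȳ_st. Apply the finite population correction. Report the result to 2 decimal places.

V̂(ȳ_st) = Σ W_h² (1 − n_h/N_h) s_h²/n_h, with W_h = N_h/N and N = 2700:
  stratum A: (1425/2700)²·(1 − 84/1425)·29.73²/84 = 2.75821
  stratum B: (200/2700)²·(1 − 38/200)·30.80²/38 = 0.110952
  stratum C: (175/2700)²·(1 − 37/175)·22.20²/37 = 0.0441259
  stratum D: (900/2700)²·(1 − 95/900)·42.03²/95 = 1.84802
V̂(ȳ_st) = 4.7613
SE(ȳ_st) = √4.7613 = 2.18204

SE(ȳ_st) ≈ 2.18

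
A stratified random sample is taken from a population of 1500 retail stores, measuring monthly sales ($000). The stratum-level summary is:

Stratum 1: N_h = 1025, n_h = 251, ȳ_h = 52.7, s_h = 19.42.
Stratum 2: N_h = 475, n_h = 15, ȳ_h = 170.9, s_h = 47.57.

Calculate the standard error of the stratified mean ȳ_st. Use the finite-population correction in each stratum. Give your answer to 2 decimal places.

SE(ȳ_st) ≈ 3.90

V̂(ȳ_st) = Σ W_h² (1 − n_h/N_h) s_h²/n_h, with W_h = N_h/N and N = 1500:
  stratum 1: (1025/1500)²·(1 − 251/1025)·19.42²/251 = 0.529794
  stratum 2: (475/1500)²·(1 − 15/475)·47.57²/15 = 14.6502
V̂(ȳ_st) = 15.18
SE(ȳ_st) = √15.18 = 3.89615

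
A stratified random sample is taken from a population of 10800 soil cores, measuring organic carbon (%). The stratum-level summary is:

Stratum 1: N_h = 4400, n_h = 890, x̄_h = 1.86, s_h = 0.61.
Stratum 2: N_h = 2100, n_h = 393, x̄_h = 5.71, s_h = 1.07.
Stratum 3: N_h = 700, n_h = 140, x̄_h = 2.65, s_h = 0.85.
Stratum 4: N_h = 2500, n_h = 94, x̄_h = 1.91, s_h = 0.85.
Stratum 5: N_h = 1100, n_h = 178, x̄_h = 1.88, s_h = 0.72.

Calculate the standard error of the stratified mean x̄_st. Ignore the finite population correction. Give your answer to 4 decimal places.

V̂(x̄_st) = Σ W_h² s_h²/n_h, with W_h = N_h/N and N = 10800:
  stratum 1: (4400/10800)²·0.61²/890 = 6.93949e-05
  stratum 2: (2100/10800)²·1.07²/393 = 0.000110145
  stratum 3: (700/10800)²·0.85²/140 = 2.168e-05
  stratum 4: (2500/10800)²·0.85²/94 = 0.000411853
  stratum 5: (1100/10800)²·0.72²/178 = 3.02122e-05
V̂(x̄_st) = 0.000643286
SE(x̄_st) = √0.000643286 = 0.0253631

SE(x̄_st) ≈ 0.0254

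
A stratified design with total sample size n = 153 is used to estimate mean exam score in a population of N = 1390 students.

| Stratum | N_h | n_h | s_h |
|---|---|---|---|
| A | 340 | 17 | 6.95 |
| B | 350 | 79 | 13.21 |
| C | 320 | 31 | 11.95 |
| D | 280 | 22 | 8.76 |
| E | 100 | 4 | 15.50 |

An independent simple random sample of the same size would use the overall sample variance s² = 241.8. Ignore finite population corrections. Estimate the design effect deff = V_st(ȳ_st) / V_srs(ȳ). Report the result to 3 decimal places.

V̂(ȳ_st) = Σ W_h² s_h²/n_h, with W_h = N_h/N and N = 1390:
  stratum A: (340/1390)²·6.95²/17 = 0.17
  stratum B: (350/1390)²·13.21²/79 = 0.140051
  stratum C: (320/1390)²·11.95²/31 = 0.244143
  stratum D: (280/1390)²·8.76²/22 = 0.141538
  stratum E: (100/1390)²·15.50²/4 = 0.310866
V_st = 1.0066
V_srs = s²/n = 241.8/153 = 1.58039
deff = V_st / V_srs = 1.0066/1.58039 = 0.6369

deff ≈ 0.637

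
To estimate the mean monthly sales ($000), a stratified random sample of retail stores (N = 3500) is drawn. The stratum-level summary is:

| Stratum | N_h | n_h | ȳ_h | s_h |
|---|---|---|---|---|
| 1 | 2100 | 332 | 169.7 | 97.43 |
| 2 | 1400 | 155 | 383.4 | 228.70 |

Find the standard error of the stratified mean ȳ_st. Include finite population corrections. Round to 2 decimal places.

V̂(ȳ_st) = Σ W_h² (1 − n_h/N_h) s_h²/n_h, with W_h = N_h/N and N = 3500:
  stratum 1: (2100/3500)²·(1 − 332/2100)·97.43²/332 = 8.66588
  stratum 2: (1400/3500)²·(1 − 155/1400)·228.70²/155 = 48.0133
V̂(ȳ_st) = 56.6792
SE(ȳ_st) = √56.6792 = 7.52856

SE(ȳ_st) ≈ 7.53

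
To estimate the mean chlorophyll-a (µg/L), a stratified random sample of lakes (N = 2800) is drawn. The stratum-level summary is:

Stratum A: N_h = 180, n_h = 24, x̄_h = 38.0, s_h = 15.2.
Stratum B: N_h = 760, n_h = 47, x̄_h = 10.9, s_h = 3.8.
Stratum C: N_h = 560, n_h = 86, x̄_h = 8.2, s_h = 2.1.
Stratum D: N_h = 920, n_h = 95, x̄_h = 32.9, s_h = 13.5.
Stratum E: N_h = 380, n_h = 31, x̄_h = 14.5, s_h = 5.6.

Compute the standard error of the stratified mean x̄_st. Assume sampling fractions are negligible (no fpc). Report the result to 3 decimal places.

SE(x̄_st) ≈ 0.539

V̂(x̄_st) = Σ W_h² s_h²/n_h, with W_h = N_h/N and N = 2800:
  stratum A: (180/2800)²·15.2²/24 = 0.0397837
  stratum B: (760/2800)²·3.8²/47 = 0.022635
  stratum C: (560/2800)²·2.1²/86 = 0.00205116
  stratum D: (920/2800)²·13.5²/95 = 0.207111
  stratum E: (380/2800)²·5.6²/31 = 0.0186323
V̂(x̄_st) = 0.290213
SE(x̄_st) = √0.290213 = 0.538714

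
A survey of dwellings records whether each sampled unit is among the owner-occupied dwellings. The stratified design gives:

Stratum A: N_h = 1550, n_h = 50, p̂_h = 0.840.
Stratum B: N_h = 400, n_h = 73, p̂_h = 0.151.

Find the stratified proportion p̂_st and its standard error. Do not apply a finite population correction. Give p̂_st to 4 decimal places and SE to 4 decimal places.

p̂_st ≈ 0.6987, SE ≈ 0.0425

N = 1950; stratum weights W_h = N_h/N.
p̂_st = Σ W_h p̂_h = (1550·0.840 + 400·0.151)/1950 = 0.69867
V̂(p̂_st) = Σ W_h² p̂_h(1−p̂_h)/(n_h−1):
  stratum A: (1550/1950)²·0.840·0.160/49 = 0.001733
  stratum B: (400/1950)²·0.151·0.849/72 = 7.49209e-05
V̂(p̂_st) = 0.00180792; SE = √V̂ = 0.0425196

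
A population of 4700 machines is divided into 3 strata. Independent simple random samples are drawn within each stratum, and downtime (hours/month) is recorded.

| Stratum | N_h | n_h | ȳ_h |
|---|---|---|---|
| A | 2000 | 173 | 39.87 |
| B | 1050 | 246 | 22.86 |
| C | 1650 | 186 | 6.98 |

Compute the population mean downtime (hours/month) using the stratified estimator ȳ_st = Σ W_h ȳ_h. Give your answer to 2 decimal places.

N = Σ N_h = 4700. Stratum weights W_h = N_h/N.
ȳ_st = (2000·39.87 + 1050·22.86 + 1650·6.98) / 4700 = 24.5234

ȳ_st ≈ 24.52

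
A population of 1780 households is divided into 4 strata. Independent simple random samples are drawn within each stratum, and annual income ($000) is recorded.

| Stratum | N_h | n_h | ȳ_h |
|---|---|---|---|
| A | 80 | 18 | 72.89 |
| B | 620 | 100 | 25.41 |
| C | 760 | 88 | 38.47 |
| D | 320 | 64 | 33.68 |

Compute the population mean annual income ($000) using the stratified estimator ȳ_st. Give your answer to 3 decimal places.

ȳ_st ≈ 34.607

N = Σ N_h = 1780. Stratum weights W_h = N_h/N.
ȳ_st = (80·72.89 + 620·25.41 + 760·38.47 + 320·33.68) / 1780 = 34.60685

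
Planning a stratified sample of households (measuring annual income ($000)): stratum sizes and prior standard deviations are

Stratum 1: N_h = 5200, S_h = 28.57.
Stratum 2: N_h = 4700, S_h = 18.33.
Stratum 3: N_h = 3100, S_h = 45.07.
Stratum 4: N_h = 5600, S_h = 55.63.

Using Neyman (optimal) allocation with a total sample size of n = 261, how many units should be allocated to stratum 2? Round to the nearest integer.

Neyman allocation: n_h = n · N_h S_h / Σ N_i S_i, with n = 261.
  stratum 1: N_h·S_h = 5200·28.57 = 148564.00
  stratum 2: N_h·S_h = 4700·18.33 = 86151.00
  stratum 3: N_h·S_h = 3100·45.07 = 139717.00
  stratum 4: N_h·S_h = 5600·55.63 = 311528.00
Σ N_h S_h = 685960.00
n for stratum 2 = 261·86151.00/685960.00 = 32.779 → 33

33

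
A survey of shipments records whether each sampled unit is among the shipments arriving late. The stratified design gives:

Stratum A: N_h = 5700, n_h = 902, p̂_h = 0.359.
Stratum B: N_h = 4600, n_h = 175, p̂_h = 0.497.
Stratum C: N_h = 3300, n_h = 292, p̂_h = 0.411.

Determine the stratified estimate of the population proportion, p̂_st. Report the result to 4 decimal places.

N = 13600; stratum weights W_h = N_h/N.
p̂_st = Σ W_h p̂_h = (5700·0.359 + 4600·0.497 + 3300·0.411)/13600 = 0.41829

p̂_st ≈ 0.4183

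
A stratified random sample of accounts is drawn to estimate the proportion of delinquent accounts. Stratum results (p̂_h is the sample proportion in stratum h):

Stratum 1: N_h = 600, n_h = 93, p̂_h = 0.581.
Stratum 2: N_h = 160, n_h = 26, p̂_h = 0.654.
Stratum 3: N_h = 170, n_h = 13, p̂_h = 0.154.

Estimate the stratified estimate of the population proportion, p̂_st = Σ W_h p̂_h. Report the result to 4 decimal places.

p̂_st ≈ 0.5155

N = 930; stratum weights W_h = N_h/N.
p̂_st = Σ W_h p̂_h = (600·0.581 + 160·0.654 + 170·0.154)/930 = 0.51551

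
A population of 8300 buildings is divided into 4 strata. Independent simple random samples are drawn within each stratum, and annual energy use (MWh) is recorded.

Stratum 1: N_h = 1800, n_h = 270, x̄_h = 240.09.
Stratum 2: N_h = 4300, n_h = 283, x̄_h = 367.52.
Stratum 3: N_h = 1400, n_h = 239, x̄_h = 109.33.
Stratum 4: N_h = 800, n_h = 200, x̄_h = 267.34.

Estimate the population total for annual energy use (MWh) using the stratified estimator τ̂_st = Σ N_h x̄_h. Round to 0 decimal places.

τ̂_st = Σ N_h x̄_h = 1800·240.09 + 4300·367.52 + 1400·109.33 + 800·267.34 = 2379432

τ̂_st ≈ 2379432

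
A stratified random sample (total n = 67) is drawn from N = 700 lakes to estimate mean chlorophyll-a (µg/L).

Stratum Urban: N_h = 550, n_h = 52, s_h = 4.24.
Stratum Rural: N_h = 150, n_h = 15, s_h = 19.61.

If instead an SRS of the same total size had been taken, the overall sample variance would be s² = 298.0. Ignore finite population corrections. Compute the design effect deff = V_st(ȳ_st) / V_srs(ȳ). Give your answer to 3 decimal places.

V̂(ȳ_st) = Σ W_h² s_h²/n_h, with W_h = N_h/N and N = 700:
  stratum Urban: (550/700)²·4.24²/52 = 0.213431
  stratum Rural: (150/700)²·19.61²/15 = 1.1772
V_st = 1.39063
V_srs = s²/n = 298.0/67 = 4.44776
deff = V_st / V_srs = 1.39063/4.44776 = 0.3127

deff ≈ 0.313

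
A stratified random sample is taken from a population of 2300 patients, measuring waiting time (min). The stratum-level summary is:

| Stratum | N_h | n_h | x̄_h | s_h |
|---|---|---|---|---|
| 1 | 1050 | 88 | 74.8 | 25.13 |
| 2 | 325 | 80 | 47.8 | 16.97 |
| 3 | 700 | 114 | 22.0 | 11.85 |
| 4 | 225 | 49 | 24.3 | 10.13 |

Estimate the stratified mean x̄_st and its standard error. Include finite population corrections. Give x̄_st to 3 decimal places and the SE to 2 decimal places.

x̄_st = Σ W_h x̄_h = (1050·74.8 + 325·47.8 + 700·22.0 + 225·24.3)/2300 = 49.97500
V̂(x̄_st) = Σ W_h² (1 − n_h/N_h) s_h²/n_h, with W_h = N_h/N and N = 2300:
  stratum 1: (1050/2300)²·(1 − 88/1050)·25.13²/88 = 1.37029
  stratum 2: (325/2300)²·(1 − 80/325)·16.97²/80 = 0.0541836
  stratum 3: (700/2300)²·(1 − 114/700)·11.85²/114 = 0.0955151
  stratum 4: (225/2300)²·(1 − 49/225)·10.13²/49 = 0.015677
V̂(x̄_st) = 1.53566
SE(x̄_st) = √1.53566 = 1.23922

x̄_st ≈ 49.975, SE ≈ 1.24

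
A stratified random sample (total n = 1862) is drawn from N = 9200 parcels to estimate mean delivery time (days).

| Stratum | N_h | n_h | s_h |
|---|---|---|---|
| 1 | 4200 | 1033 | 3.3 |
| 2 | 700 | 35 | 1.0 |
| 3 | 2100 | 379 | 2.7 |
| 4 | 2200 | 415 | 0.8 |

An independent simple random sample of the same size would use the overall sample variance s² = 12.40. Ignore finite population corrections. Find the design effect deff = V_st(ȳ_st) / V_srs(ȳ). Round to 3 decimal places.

V̂(ȳ_st) = Σ W_h² s_h²/n_h, with W_h = N_h/N and N = 9200:
  stratum 1: (4200/9200)²·3.3²/1033 = 0.0021971
  stratum 2: (700/9200)²·1.0²/35 = 0.000165406
  stratum 3: (2100/9200)²·2.7²/379 = 0.00100219
  stratum 4: (2200/9200)²·0.8²/415 = 8.81864e-05
V_st = 0.00345289
V_srs = s²/n = 12.40/1862 = 0.00665951
deff = V_st / V_srs = 0.00345289/0.00665951 = 0.5185

deff ≈ 0.518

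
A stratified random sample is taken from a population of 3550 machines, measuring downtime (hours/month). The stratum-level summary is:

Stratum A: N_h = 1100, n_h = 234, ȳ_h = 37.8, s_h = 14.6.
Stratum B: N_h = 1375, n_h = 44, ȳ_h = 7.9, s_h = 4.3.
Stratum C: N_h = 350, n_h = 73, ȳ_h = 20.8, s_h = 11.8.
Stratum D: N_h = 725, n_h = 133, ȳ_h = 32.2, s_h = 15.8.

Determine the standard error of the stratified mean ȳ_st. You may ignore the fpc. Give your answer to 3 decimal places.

SE(ȳ_st) ≈ 0.497

V̂(ȳ_st) = Σ W_h² s_h²/n_h, with W_h = N_h/N and N = 3550:
  stratum A: (1100/3550)²·14.6²/234 = 0.0874618
  stratum B: (1375/3550)²·4.3²/44 = 0.0630424
  stratum C: (350/3550)²·11.8²/73 = 0.0185405
  stratum D: (725/3550)²·15.8²/133 = 0.0782856
V̂(ȳ_st) = 0.24733
SE(ȳ_st) = √0.24733 = 0.497323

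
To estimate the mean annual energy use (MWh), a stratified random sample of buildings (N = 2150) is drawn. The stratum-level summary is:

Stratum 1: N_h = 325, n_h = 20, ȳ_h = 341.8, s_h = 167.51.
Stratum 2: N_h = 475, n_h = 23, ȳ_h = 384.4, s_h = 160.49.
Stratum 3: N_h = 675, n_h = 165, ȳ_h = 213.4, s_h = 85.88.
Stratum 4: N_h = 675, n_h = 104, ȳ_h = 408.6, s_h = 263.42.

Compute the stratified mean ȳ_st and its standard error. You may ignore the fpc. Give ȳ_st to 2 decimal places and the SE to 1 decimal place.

ȳ_st = Σ W_h ȳ_h = (325·341.8 + 475·384.4 + 675·213.4 + 675·408.6)/2150 = 331.87209
V̂(ȳ_st) = Σ W_h² s_h²/n_h, with W_h = N_h/N and N = 2150:
  stratum 1: (325/2150)²·167.51²/20 = 32.0584
  stratum 2: (475/2150)²·160.49²/23 = 54.6611
  stratum 3: (675/2150)²·85.88²/165 = 4.40586
  stratum 4: (675/2150)²·263.42²/104 = 65.765
V̂(ȳ_st) = 156.89
SE(ȳ_st) = √156.89 = 12.5256

ȳ_st ≈ 331.87, SE ≈ 12.5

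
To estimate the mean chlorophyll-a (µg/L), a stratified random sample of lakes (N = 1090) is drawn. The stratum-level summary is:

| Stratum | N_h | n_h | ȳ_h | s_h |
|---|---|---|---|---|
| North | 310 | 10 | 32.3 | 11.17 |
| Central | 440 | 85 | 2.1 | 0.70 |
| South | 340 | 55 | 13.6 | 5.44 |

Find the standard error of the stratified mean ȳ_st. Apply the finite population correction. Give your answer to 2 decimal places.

V̂(ȳ_st) = Σ W_h² (1 − n_h/N_h) s_h²/n_h, with W_h = N_h/N and N = 1090:
  stratum North: (310/1090)²·(1 − 10/310)·11.17²/10 = 0.976644
  stratum Central: (440/1090)²·(1 − 85/440)·0.70²/85 = 0.000757888
  stratum South: (340/1090)²·(1 − 55/340)·5.44²/55 = 0.043884
V̂(ȳ_st) = 1.02129
SE(ȳ_st) = √1.02129 = 1.01059

SE(ȳ_st) ≈ 1.01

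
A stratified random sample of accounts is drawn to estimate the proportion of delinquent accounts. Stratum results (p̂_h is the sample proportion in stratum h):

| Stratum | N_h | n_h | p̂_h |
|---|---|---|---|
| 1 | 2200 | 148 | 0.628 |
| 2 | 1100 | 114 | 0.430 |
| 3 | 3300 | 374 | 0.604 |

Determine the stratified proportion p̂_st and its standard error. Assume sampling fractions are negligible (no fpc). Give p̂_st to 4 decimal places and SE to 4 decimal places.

p̂_st ≈ 0.5830, SE ≈ 0.0199

N = 6600; stratum weights W_h = N_h/N.
p̂_st = Σ W_h p̂_h = (2200·0.628 + 1100·0.430 + 3300·0.604)/6600 = 0.58300
V̂(p̂_st) = Σ W_h² p̂_h(1−p̂_h)/(n_h−1):
  stratum 1: (2200/6600)²·0.628·0.372/147 = 0.00017658
  stratum 2: (1100/6600)²·0.430·0.570/113 = 6.02507e-05
  stratum 3: (3300/6600)²·0.604·0.396/373 = 0.000160311
V̂(p̂_st) = 0.000397142; SE = √V̂ = 0.0199284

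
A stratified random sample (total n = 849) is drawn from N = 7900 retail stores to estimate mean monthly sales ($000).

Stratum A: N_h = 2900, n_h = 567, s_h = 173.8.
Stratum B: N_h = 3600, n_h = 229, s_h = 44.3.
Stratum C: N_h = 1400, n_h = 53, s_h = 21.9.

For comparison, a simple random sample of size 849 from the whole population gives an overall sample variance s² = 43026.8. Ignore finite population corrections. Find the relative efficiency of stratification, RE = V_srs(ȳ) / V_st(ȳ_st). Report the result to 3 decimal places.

RE ≈ 5.483

V̂(ȳ_st) = Σ W_h² s_h²/n_h, with W_h = N_h/N and N = 7900:
  stratum A: (2900/7900)²·173.8²/567 = 7.17891
  stratum B: (3600/7900)²·44.3²/229 = 1.7796
  stratum C: (1400/7900)²·21.9²/53 = 0.284194
V_st = 9.2427
V_srs = s²/n = 43026.8/849 = 50.6794
Relative efficiency = V_srs / V_st = 50.6794/9.2427 = 5.4832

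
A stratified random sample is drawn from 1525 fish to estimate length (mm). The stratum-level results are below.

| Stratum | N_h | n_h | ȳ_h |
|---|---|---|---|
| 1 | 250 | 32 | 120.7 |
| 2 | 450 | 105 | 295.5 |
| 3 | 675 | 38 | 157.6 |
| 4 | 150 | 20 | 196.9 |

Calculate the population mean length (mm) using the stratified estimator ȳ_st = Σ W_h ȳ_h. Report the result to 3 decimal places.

N = Σ N_h = 1525. Stratum weights W_h = N_h/N.
ȳ_st = (250·120.7 + 450·295.5 + 675·157.6 + 150·196.9) / 1525 = 196.10820

ȳ_st ≈ 196.108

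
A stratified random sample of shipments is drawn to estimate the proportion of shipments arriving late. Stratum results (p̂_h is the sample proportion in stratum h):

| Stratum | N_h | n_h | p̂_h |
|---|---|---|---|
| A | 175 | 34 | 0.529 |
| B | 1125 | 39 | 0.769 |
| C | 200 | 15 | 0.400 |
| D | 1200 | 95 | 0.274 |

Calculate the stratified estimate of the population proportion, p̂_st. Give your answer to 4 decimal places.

p̂_st ≈ 0.5061

N = 2700; stratum weights W_h = N_h/N.
p̂_st = Σ W_h p̂_h = (175·0.529 + 1125·0.769 + 200·0.400 + 1200·0.274)/2700 = 0.50611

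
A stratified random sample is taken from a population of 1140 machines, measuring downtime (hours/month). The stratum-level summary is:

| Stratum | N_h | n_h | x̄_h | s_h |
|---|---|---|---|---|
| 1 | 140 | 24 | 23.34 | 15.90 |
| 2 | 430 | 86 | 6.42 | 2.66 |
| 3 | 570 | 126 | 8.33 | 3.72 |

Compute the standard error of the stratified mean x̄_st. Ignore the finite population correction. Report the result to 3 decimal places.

V̂(x̄_st) = Σ W_h² s_h²/n_h, with W_h = N_h/N and N = 1140:
  stratum 1: (140/1140)²·15.90²/24 = 0.158865
  stratum 2: (430/1140)²·2.66²/86 = 0.0117056
  stratum 3: (570/1140)²·3.72²/126 = 0.0274571
V̂(x̄_st) = 0.198028
SE(x̄_st) = √0.198028 = 0.445004

SE(x̄_st) ≈ 0.445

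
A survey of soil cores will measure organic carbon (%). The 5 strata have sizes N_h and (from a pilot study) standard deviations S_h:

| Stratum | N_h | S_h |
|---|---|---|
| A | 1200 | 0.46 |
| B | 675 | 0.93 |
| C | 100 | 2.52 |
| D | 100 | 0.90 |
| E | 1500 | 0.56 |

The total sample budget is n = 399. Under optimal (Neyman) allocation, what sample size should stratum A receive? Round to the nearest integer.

93

Neyman allocation: n_h = n · N_h S_h / Σ N_i S_i, with n = 399.
  stratum A: N_h·S_h = 1200·0.46 = 552.00
  stratum B: N_h·S_h = 675·0.93 = 627.75
  stratum C: N_h·S_h = 100·2.52 = 252.00
  stratum D: N_h·S_h = 100·0.90 = 90.00
  stratum E: N_h·S_h = 1500·0.56 = 840.00
Σ N_h S_h = 2361.75
n for stratum A = 399·552.00/2361.75 = 93.256 → 93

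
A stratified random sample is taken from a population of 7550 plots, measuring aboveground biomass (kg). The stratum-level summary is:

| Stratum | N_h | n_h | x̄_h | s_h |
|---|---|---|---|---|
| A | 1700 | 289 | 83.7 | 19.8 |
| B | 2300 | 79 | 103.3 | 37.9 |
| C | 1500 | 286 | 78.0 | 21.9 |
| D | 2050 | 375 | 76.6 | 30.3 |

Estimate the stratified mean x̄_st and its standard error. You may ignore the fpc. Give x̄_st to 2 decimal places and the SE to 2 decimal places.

x̄_st = Σ W_h x̄_h = (1700·83.7 + 2300·103.3 + 1500·78.0 + 2050·76.6)/7550 = 86.61060
V̂(x̄_st) = Σ W_h² s_h²/n_h, with W_h = N_h/N and N = 7550:
  stratum A: (1700/7550)²·19.8²/289 = 0.0687759
  stratum B: (2300/7550)²·37.9²/79 = 1.68738
  stratum C: (1500/7550)²·21.9²/286 = 0.0661928
  stratum D: (2050/7550)²·30.3²/375 = 0.180496
V̂(x̄_st) = 2.00285
SE(x̄_st) = √2.00285 = 1.41522

x̄_st ≈ 86.61, SE ≈ 1.42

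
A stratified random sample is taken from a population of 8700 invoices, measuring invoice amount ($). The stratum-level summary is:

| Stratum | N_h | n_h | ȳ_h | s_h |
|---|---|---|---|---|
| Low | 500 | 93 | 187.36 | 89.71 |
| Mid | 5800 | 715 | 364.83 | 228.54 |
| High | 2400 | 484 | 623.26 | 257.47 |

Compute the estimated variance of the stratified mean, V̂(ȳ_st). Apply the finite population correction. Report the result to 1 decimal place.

V̂(ȳ_st) = Σ W_h² (1 − n_h/N_h) s_h²/n_h, with W_h = N_h/N and N = 8700:
  stratum Low: (500/8700)²·(1 − 93/500)·89.71²/93 = 0.232662
  stratum Mid: (5800/8700)²·(1 − 715/5800)·228.54²/715 = 28.4642
  stratum High: (2400/8700)²·(1 − 484/2400)·257.47²/484 = 8.32101
V̂(ȳ_st) = 37.0179

V̂(ȳ_st) ≈ 37.0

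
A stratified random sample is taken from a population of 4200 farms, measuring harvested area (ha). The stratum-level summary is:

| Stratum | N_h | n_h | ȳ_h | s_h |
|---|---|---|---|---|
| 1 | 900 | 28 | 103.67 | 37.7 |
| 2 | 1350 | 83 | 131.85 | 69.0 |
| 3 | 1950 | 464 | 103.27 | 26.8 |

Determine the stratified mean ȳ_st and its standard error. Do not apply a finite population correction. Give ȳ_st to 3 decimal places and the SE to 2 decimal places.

ȳ_st = Σ W_h ȳ_h = (900·103.67 + 1350·131.85 + 1950·103.27)/4200 = 112.54214
V̂(ȳ_st) = Σ W_h² s_h²/n_h, with W_h = N_h/N and N = 4200:
  stratum 1: (900/4200)²·37.7²/28 = 2.33083
  stratum 2: (1350/4200)²·69.0²/83 = 5.92637
  stratum 3: (1950/4200)²·26.8²/464 = 0.333674
V̂(ȳ_st) = 8.59088
SE(ȳ_st) = √8.59088 = 2.93102

ȳ_st ≈ 112.542, SE ≈ 2.93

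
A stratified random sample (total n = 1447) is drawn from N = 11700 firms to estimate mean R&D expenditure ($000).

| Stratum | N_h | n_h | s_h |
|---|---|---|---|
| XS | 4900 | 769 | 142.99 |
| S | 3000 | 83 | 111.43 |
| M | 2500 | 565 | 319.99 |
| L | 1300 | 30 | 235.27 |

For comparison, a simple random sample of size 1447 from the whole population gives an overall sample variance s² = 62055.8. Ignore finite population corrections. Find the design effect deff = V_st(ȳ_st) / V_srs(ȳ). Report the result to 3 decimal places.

deff ≈ 1.062

V̂(ȳ_st) = Σ W_h² s_h²/n_h, with W_h = N_h/N and N = 11700:
  stratum XS: (4900/11700)²·142.99²/769 = 4.66343
  stratum S: (3000/11700)²·111.43²/83 = 9.83551
  stratum M: (2500/11700)²·319.99²/565 = 8.27433
  stratum L: (1300/11700)²·235.27²/30 = 22.7786
V_st = 45.5519
V_srs = s²/n = 62055.8/1447 = 42.8858
deff = V_st / V_srs = 45.5519/42.8858 = 1.0622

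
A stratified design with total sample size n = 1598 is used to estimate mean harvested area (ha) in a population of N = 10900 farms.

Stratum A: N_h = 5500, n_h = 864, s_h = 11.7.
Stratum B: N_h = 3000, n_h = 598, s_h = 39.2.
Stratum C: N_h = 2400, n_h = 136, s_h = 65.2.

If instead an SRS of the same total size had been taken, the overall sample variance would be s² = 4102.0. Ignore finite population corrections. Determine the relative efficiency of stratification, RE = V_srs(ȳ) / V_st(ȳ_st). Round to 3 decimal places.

V̂(ȳ_st) = Σ W_h² s_h²/n_h, with W_h = N_h/N and N = 10900:
  stratum A: (5500/10900)²·11.7²/864 = 0.0403395
  stratum B: (3000/10900)²·39.2²/598 = 0.194653
  stratum C: (2400/10900)²·65.2²/136 = 1.51539
V_st = 1.75039
V_srs = s²/n = 4102.0/1598 = 2.56696
Relative efficiency = V_srs / V_st = 2.56696/1.75039 = 1.4665

RE ≈ 1.467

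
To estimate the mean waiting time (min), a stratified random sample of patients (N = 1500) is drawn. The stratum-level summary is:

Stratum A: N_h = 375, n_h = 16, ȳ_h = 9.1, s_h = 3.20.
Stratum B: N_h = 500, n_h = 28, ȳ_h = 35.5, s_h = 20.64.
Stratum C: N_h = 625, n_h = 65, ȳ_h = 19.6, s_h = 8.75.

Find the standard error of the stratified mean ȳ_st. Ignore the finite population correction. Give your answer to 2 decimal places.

V̂(ȳ_st) = Σ W_h² s_h²/n_h, with W_h = N_h/N and N = 1500:
  stratum A: (375/1500)²·3.20²/16 = 0.04
  stratum B: (500/1500)²·20.64²/28 = 1.69051
  stratum C: (625/1500)²·8.75²/65 = 0.204494
V̂(ȳ_st) = 1.93501
SE(ȳ_st) = √1.93501 = 1.39105

SE(ȳ_st) ≈ 1.39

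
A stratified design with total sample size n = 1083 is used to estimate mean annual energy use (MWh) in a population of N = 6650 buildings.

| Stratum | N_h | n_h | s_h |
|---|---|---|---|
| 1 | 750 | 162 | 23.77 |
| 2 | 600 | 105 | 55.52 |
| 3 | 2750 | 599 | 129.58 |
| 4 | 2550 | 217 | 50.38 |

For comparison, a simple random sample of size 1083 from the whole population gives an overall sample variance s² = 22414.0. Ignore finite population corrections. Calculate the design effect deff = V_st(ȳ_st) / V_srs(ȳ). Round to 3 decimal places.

deff ≈ 0.328

V̂(ȳ_st) = Σ W_h² s_h²/n_h, with W_h = N_h/N and N = 6650:
  stratum 1: (750/6650)²·23.77²/162 = 0.0443632
  stratum 2: (600/6650)²·55.52²/105 = 0.238984
  stratum 3: (2750/6650)²·129.58²/599 = 4.7937
  stratum 4: (2550/6650)²·50.38²/217 = 1.71986
V_st = 6.79691
V_srs = s²/n = 22414.0/1083 = 20.6962
deff = V_st / V_srs = 6.79691/20.6962 = 0.3284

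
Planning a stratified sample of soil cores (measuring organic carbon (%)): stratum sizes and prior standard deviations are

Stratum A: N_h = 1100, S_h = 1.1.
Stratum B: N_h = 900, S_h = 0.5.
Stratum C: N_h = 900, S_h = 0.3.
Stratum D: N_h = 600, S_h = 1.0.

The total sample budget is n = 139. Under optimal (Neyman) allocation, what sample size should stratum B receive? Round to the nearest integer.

Neyman allocation: n_h = n · N_h S_h / Σ N_i S_i, with n = 139.
  stratum A: N_h·S_h = 1100·1.1 = 1210.00
  stratum B: N_h·S_h = 900·0.5 = 450.00
  stratum C: N_h·S_h = 900·0.3 = 270.00
  stratum D: N_h·S_h = 600·1.0 = 600.00
Σ N_h S_h = 2530.00
n for stratum B = 139·450.00/2530.00 = 24.723 → 25

25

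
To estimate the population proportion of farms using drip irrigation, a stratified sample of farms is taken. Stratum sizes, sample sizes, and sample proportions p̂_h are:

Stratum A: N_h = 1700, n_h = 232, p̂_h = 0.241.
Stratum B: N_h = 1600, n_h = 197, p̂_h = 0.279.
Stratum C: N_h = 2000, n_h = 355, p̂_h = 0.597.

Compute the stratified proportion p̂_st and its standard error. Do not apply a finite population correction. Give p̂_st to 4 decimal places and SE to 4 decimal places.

p̂_st ≈ 0.3868, SE ≈ 0.0165

N = 5300; stratum weights W_h = N_h/N.
p̂_st = Σ W_h p̂_h = (1700·0.241 + 1600·0.279 + 2000·0.597)/5300 = 0.38681
V̂(p̂_st) = Σ W_h² p̂_h(1−p̂_h)/(n_h−1):
  stratum A: (1700/5300)²·0.241·0.759/231 = 8.14691e-05
  stratum B: (1600/5300)²·0.279·0.721/196 = 9.35345e-05
  stratum C: (2000/5300)²·0.597·0.403/354 = 9.67797e-05
V̂(p̂_st) = 0.000271783; SE = √V̂ = 0.0164859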